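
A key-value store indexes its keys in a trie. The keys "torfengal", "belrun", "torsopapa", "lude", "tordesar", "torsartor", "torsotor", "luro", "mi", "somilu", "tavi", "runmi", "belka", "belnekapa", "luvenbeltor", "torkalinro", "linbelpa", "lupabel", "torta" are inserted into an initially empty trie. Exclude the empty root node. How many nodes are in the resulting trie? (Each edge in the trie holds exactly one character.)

94

For each word, the new-node count is its length minus the longest prefix already in the trie:
  "torfengal" → 9 new (t, o, r, f, e, n, g, a, l)
  "belrun" → 6 new (b, e, l, r, u, n)
  "torsopapa" → prefix "tor" already present; 6 new (s, o, p, a, p, a)
  "lude" → 4 new (l, u, d, e)
  "tordesar" → prefix "tor" already present; 5 new (d, e, s, a, r)
  "torsartor" → prefix "tors" already present; 5 new (a, r, t, o, r)
  "torsotor" → prefix "torso" already present; 3 new (t, o, r)
  "luro" → prefix "lu" already present; 2 new (r, o)
  "mi" → 2 new (m, i)
  "somilu" → 6 new (s, o, m, i, l, u)
  "tavi" → prefix "t" already present; 3 new (a, v, i)
  "runmi" → 5 new (r, u, n, m, i)
  "belka" → prefix "bel" already present; 2 new (k, a)
  "belnekapa" → prefix "bel" already present; 6 new (n, e, k, a, p, a)
  "luvenbeltor" → prefix "lu" already present; 9 new (v, e, n, b, e, l, t, o, r)
  "torkalinro" → prefix "tor" already present; 7 new (k, a, l, i, n, r, o)
  "linbelpa" → prefix "l" already present; 7 new (i, n, b, e, l, p, a)
  "lupabel" → prefix "lu" already present; 5 new (p, a, b, e, l)
  "torta" → prefix "tor" already present; 2 new (t, a)
Total nodes = 9 + 6 + 6 + 4 + 5 + 5 + 3 + 2 + 2 + 6 + 3 + 5 + 2 + 6 + 9 + 7 + 7 + 5 + 2 = 94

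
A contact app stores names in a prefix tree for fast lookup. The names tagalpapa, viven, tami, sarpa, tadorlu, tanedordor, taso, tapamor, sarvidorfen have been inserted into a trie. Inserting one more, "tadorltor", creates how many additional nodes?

The longest prefix of "tadorltor" already in the trie is "tadorl" (length 6).
Each of the 3 remaining characters creates one node.

3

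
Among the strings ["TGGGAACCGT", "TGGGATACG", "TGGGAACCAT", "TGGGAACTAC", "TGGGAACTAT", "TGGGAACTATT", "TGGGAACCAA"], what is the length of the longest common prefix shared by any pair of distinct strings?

Look for the deepest trie node that still has at least two words in its subtree.
e.g. "TGGGAACTAT" and "TGGGAACTATT" share the prefix "TGGGAACTAT" of length 10; no pair shares a longer one.
Longest shared-prefix length: 10

10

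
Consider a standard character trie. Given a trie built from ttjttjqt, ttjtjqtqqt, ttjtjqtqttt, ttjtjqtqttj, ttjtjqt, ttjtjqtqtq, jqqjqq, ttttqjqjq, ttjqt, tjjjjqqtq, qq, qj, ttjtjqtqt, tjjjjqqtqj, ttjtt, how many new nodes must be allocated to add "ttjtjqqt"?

2

Walking "ttjtjqqt" from the root, the first 6 characters ("ttjtjq") follow existing edges; "q" is the first miss.
Each of the 2 remaining characters creates one node.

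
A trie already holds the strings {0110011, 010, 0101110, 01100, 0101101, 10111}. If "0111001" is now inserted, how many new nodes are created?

The longest prefix of "0111001" already in the trie is "011" (length 3).
Each of the 4 remaining characters creates one node.

4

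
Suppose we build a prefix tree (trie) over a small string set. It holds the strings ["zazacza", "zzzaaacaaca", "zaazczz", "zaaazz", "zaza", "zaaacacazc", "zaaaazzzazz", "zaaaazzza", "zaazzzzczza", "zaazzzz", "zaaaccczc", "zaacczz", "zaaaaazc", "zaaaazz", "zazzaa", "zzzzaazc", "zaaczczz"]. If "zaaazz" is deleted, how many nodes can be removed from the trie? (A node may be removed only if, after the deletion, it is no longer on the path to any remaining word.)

A node on "zaaazz"'s path can go only if nothing else ends at it or branches off below it.
The suffix "zz" (2 nodes) is used only by "zaaazz"; the node for "zaaa" still has the child "c", so pruning stops there.
Nodes removed: 2

2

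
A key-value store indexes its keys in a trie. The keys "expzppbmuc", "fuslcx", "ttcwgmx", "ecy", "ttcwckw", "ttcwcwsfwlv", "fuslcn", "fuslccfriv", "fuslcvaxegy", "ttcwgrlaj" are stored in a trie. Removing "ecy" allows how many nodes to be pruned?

2

A node on "ecy"'s path can go only if nothing else ends at it or branches off below it.
The suffix "cy" (2 nodes) is used only by "ecy"; the node for "e" still has the child "x", so pruning stops there.
Nodes removed: 2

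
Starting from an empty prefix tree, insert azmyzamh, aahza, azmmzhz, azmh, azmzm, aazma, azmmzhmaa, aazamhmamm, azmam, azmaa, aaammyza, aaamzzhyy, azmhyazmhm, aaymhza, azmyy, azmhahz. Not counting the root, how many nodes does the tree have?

61

For each word, the new-node count is its length minus the longest prefix already in the trie:
  "azmyzamh" → 8 new (a, z, m, y, z, a, m, h)
  "aahza" → prefix "a" already present; 4 new (a, h, z, a)
  "azmmzhz" → prefix "azm" already present; 4 new (m, z, h, z)
  "azmh" → prefix "azm" already present; 1 new (h)
  "azmzm" → prefix "azm" already present; 2 new (z, m)
  "aazma" → prefix "aa" already present; 3 new (z, m, a)
  "azmmzhmaa" → prefix "azmmzh" already present; 3 new (m, a, a)
  "aazamhmamm" → prefix "aaz" already present; 7 new (a, m, h, m, a, m, m)
  "azmam" → prefix "azm" already present; 2 new (a, m)
  "azmaa" → prefix "azma" already present; 1 new (a)
  "aaammyza" → prefix "aa" already present; 6 new (a, m, m, y, z, a)
  "aaamzzhyy" → prefix "aaam" already present; 5 new (z, z, h, y, y)
  "azmhyazmhm" → prefix "azmh" already present; 6 new (y, a, z, m, h, m)
  "aaymhza" → prefix "aa" already present; 5 new (y, m, h, z, a)
  "azmyy" → prefix "azmy" already present; 1 new (y)
  "azmhahz" → prefix "azmh" already present; 3 new (a, h, z)
Total nodes = 8 + 4 + 4 + 1 + 2 + 3 + 3 + 7 + 2 + 1 + 6 + 5 + 6 + 5 + 1 + 3 = 61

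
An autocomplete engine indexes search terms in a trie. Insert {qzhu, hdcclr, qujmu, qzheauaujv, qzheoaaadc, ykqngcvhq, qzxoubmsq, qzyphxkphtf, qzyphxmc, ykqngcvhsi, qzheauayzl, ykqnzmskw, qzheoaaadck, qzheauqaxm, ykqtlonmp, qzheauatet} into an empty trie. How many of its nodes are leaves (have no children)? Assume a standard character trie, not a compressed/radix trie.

15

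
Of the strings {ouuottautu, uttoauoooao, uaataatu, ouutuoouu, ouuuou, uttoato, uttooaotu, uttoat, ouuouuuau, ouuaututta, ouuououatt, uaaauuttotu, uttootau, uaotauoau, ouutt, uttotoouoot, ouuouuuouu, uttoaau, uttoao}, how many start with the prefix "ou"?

8

Walk to "ou"; the words in its subtree are exactly those with that prefix.
Matches: "ouuaututta", "ouuottautu", "ouuououatt", "ouuouuuau", "ouuouuuouu", "ouutt", "ouutuoouu", "ouuuou"
Count: 8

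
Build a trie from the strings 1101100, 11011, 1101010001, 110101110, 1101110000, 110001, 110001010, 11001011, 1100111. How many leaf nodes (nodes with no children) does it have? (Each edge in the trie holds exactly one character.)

7

Leaves are exactly the stored words that no other stored word extends.
Those words: "110001010", "11001011", "1100111", "1101010001", "110101110", "1101100", "1101110000"
Leaf count: 7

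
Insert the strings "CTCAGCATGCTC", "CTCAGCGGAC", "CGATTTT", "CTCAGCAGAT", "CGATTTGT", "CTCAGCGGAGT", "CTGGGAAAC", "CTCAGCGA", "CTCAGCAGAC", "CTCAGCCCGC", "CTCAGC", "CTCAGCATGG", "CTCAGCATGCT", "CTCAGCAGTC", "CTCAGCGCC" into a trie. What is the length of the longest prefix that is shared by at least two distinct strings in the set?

The deepest shared node is where two words last agree before diverging.
"CTCAGCATGCT" and "CTCAGCATGCTC" agree on "CTCAGCATGCT" (11 characters) before diverging; nothing deeper is shared.
Longest shared-prefix length: 11

11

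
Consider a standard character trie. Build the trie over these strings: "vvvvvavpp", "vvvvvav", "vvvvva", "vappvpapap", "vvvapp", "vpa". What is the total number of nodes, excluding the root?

23

Trace insertions, counting only characters that open a new branch:
  "vvvvvavpp" → 9 new (v, v, v, v, v, a, v, p, p)
  "vvvvvav" → prefix "vvvvvav" already present; 0 new (none)
  "vvvvva" → prefix "vvvvva" already present; 0 new (none)
  "vappvpapap" → prefix "v" already present; 9 new (a, p, p, v, p, a, p, a, p)
  "vvvapp" → prefix "vvv" already present; 3 new (a, p, p)
  "vpa" → prefix "v" already present; 2 new (p, a)
Total nodes = 9 + 0 + 0 + 9 + 3 + 2 = 23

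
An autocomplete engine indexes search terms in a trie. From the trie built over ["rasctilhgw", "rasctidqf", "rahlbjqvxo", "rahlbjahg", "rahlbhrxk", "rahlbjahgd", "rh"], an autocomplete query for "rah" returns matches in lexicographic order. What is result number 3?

Words with prefix "rah", in lexicographic order: "rahlbhrxk", "rahlbjahg", "rahlbjahgd", "rahlbjqvxo"
Position 3: rahlbjahgd

rahlbjahgd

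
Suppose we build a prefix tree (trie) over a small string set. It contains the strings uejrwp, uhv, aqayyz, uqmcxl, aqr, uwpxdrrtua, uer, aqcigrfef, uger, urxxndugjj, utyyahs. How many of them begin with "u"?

Walk to "u"; the words in its subtree are exactly those with that prefix.
Words under "u": uejrwp, uer, uger, uhv, uqmcxl, urxxndugjj, utyyahs, uwpxdrrtua
Count: 8

8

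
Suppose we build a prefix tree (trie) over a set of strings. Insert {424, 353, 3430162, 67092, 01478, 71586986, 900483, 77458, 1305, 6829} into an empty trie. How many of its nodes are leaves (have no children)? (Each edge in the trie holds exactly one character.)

Leaves are exactly the stored words that no other stored word extends.
Those words: "01478", "1305", "3430162", "353", "424", "67092", "6829", "71586986", "77458", "900483"
Leaf count: 10

10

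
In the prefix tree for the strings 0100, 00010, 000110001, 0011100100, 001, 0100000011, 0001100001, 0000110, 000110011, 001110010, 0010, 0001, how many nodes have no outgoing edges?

8

Leaves are exactly the stored words that no other stored word extends.
Those words: "0000110", "00010", "0001100001", "000110001", "000110011", "0010", "0011100100", "0100000011"
Leaf count: 8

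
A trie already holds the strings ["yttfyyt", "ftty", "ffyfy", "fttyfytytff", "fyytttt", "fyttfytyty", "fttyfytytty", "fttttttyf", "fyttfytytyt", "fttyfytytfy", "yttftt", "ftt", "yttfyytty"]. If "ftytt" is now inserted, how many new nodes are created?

3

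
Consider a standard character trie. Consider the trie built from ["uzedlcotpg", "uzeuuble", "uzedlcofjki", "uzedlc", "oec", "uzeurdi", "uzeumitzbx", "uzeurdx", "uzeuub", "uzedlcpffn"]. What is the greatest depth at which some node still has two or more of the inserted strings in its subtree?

7

Look for the deepest trie node that still has at least two words in its subtree.
e.g. "uzedlcofjki" and "uzedlcotpg" share the prefix "uzedlco" of length 7; no pair shares a longer one.
Longest shared-prefix length: 7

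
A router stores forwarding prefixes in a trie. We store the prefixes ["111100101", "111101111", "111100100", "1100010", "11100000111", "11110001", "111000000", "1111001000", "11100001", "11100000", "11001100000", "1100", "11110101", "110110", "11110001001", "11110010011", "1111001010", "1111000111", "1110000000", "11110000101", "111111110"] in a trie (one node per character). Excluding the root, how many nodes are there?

For each word, the new-node count is its length minus the longest prefix already in the trie:
  "111100101" → 9 new (1, 1, 1, 1, 0, 0, 1, 0, 1)
  "111101111" → prefix "11110" already present; 4 new (1, 1, 1, 1)
  "111100100" → prefix "11110010" already present; 1 new (0)
  "1100010" → prefix "11" already present; 5 new (0, 0, 0, 1, 0)
  "11100000111" → prefix "111" already present; 8 new (0, 0, 0, 0, 0, 1, 1, 1)
  "11110001" → prefix "111100" already present; 2 new (0, 1)
  "111000000" → prefix "11100000" already present; 1 new (0)
  "1111001000" → prefix "111100100" already present; 1 new (0)
  "11100001" → prefix "1110000" already present; 1 new (1)
  "11100000" → prefix "11100000" already present; 0 new (none)
  "11001100000" → prefix "1100" already present; 7 new (1, 1, 0, 0, 0, 0, 0)
  "1100" → prefix "1100" already present; 0 new (none)
  "11110101" → prefix "111101" already present; 2 new (0, 1)
  "110110" → prefix "110" already present; 3 new (1, 1, 0)
  "11110001001" → prefix "11110001" already present; 3 new (0, 0, 1)
  "11110010011" → prefix "111100100" already present; 2 new (1, 1)
  "1111001010" → prefix "111100101" already present; 1 new (0)
  "1111000111" → prefix "11110001" already present; 2 new (1, 1)
  "1110000000" → prefix "111000000" already present; 1 new (0)
  "11110000101" → prefix "1111000" already present; 4 new (0, 1, 0, 1)
  "111111110" → prefix "1111" already present; 5 new (1, 1, 1, 1, 0)
Total nodes = 9 + 4 + 1 + 5 + 8 + 2 + 1 + 1 + 1 + 0 + 7 + 0 + 2 + 3 + 3 + 2 + 1 + 2 + 1 + 4 + 5 = 62

62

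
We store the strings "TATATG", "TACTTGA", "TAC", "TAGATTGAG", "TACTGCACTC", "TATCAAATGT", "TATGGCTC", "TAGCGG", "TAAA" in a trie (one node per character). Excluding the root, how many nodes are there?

Trace insertions, counting only characters that open a new branch:
  "TATATG" → 6 new (T, A, T, A, T, G)
  "TACTTGA" → prefix "TA" already present; 5 new (C, T, T, G, A)
  "TAC" → prefix "TAC" already present; 0 new (none)
  "TAGATTGAG" → prefix "TA" already present; 7 new (G, A, T, T, G, A, G)
  "TACTGCACTC" → prefix "TACT" already present; 6 new (G, C, A, C, T, C)
  "TATCAAATGT" → prefix "TAT" already present; 7 new (C, A, A, A, T, G, T)
  "TATGGCTC" → prefix "TAT" already present; 5 new (G, G, C, T, C)
  "TAGCGG" → prefix "TAG" already present; 3 new (C, G, G)
  "TAAA" → prefix "TA" already present; 2 new (A, A)
Total nodes = 6 + 5 + 0 + 7 + 6 + 7 + 5 + 3 + 2 = 41

41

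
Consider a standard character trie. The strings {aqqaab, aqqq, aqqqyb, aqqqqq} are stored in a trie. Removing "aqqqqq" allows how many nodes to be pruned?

After clearing the end-marker at "aqqqqq", prune upward until reaching a node still needed by another word.
The suffix "qq" (2 nodes) is used only by "aqqqqq"; the node for "aqqq" still has the child "y", so pruning stops there.
Nodes removed: 2

2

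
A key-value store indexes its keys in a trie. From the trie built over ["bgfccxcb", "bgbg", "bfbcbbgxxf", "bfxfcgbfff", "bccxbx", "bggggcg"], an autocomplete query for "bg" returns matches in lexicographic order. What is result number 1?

bgbg

DFS of the "bg" subtree visits, in order: "bgbg", "bgfccxcb", "bggggcg"
Position 1: bgbg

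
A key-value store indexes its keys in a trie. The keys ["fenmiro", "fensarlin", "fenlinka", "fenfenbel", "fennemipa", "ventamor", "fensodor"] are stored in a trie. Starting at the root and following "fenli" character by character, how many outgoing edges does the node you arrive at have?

1

The children of the "fenli" node are the distinct next characters among strings starting with "fenli".
Characters that immediately follow "fenli" among the stored strings: {n}.
That node has 1 child edge.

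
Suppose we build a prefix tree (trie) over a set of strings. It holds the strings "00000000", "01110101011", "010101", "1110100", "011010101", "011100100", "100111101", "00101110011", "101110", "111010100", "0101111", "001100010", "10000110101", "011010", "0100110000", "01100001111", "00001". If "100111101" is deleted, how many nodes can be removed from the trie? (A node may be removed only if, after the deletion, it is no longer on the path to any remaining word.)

6

Walk "100111101" from the leaf back toward the root, removing each node that no remaining word uses.
The suffix "111101" (6 nodes) is used only by "100111101"; the node for "100" still has the child "0", so pruning stops there.
Nodes removed: 6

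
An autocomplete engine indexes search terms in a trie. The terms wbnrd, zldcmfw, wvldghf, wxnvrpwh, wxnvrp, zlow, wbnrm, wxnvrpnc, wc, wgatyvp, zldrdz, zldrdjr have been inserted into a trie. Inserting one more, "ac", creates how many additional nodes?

Nothing in the trie begins with "a"; the whole of "ac" is new.
2 − 0 = 2 new nodes.

2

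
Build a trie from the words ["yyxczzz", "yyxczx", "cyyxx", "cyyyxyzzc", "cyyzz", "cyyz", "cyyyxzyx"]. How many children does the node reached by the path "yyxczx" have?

Follow the path "yyxczx" to its node, then look at its outgoing edges.
No stored string extends past "yyxczx".
That node has 0 child edges.

0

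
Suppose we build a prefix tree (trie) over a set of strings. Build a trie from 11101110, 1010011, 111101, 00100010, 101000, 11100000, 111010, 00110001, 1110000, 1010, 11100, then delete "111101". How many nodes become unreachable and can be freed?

After clearing the end-marker at "111101", prune upward until reaching a node still needed by another word.
The suffix "101" (3 nodes) is used only by "111101"; the node for "111" still has the child "0", so pruning stops there.
Nodes removed: 3

3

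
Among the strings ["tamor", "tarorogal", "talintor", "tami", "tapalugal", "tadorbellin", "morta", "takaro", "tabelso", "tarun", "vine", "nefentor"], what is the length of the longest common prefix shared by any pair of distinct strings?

3

Look for the deepest trie node that still has at least two words in its subtree.
e.g. "tami" and "tamor" share the prefix "tam" of length 3; no pair shares a longer one.
Longest shared-prefix length: 3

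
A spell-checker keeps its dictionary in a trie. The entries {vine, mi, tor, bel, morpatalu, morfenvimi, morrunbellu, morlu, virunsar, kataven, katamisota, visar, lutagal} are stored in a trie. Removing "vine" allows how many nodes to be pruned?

2

A node on "vine"'s path can go only if nothing else ends at it or branches off below it.
The suffix "ne" (2 nodes) is used only by "vine"; the node for "vi" still has the child "r", so pruning stops there.
Nodes removed: 2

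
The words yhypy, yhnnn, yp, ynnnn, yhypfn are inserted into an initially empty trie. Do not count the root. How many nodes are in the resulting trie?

Insert word by word; a character creates a node only if that edge doesn't already exist:
  "yhypy" → 5 new (y, h, y, p, y)
  "yhnnn" → prefix "yh" already present; 3 new (n, n, n)
  "yp" → prefix "y" already present; 1 new (p)
  "ynnnn" → prefix "y" already present; 4 new (n, n, n, n)
  "yhypfn" → prefix "yhyp" already present; 2 new (f, n)
Total nodes = 5 + 3 + 1 + 4 + 2 = 15

15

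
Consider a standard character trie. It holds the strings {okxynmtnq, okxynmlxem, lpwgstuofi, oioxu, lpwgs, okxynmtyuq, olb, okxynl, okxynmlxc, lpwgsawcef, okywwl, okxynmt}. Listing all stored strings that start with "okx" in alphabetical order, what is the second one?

DFS of the "okx" subtree visits, in order: "okxynl", "okxynmlxc", "okxynmlxem", "okxynmt", "okxynmtnq", "okxynmtyuq"
Position 2: okxynmlxc

okxynmlxc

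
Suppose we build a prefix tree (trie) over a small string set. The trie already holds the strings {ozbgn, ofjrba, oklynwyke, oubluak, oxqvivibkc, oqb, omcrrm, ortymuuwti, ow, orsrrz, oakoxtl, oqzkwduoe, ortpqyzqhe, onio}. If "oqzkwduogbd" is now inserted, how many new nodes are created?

3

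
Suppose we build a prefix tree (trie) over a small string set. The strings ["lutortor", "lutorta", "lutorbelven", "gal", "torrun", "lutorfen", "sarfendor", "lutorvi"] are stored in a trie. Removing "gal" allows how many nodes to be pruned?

A node on "gal"'s path can go only if nothing else ends at it or branches off below it.
No other word shares any prefix with "gal", so all 3 of its nodes go.
Nodes removed: 3

3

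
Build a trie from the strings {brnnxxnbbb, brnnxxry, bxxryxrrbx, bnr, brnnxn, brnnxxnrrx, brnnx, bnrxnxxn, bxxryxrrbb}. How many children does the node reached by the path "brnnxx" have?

2

Walk "brnnxx" from the root, arriving at one node.
Characters that immediately follow "brnnxx" among the stored strings: {n, r}.
That node has 2 child edges.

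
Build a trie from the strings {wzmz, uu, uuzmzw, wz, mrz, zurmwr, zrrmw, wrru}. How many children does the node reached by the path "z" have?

Walk "z" from the root, arriving at one node.
Characters that immediately follow "z" among the stored strings: {r, u}.
That node has 2 child edges.

2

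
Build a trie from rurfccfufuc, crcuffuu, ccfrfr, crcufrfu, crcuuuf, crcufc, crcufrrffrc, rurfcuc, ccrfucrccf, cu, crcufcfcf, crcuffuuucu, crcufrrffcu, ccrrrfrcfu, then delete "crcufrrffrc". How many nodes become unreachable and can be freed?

A node on "crcufrrffrc"'s path can go only if nothing else ends at it or branches off below it.
The suffix "rc" (2 nodes) is used only by "crcufrrffrc"; the node for "crcufrrff" still has the child "c", so pruning stops there.
Nodes removed: 2

2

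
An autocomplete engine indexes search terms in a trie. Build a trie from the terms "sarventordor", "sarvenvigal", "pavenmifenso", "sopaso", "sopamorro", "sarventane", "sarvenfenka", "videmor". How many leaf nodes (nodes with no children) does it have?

8

Leaves are exactly the stored words that no other stored word extends.
Those words: "pavenmifenso", "sarvenfenka", "sarventane", "sarventordor", "sarvenvigal", "sopamorro", "sopaso", "videmor"
Leaf count: 8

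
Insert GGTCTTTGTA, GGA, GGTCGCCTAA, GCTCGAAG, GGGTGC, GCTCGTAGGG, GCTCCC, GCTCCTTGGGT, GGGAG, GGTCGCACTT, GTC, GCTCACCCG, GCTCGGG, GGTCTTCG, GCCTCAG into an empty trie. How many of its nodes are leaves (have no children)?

15

Leaves are exactly the stored words that no other stored word extends.
Those words: "GCCTCAG", "GCTCACCCG", "GCTCCC", "GCTCCTTGGGT", "GCTCGAAG", "GCTCGGG", "GCTCGTAGGG", "GGA", "GGGAG", "GGGTGC", "GGTCGCACTT", "GGTCGCCTAA", "GGTCTTCG", "GGTCTTTGTA", "GTC"
Leaf count: 15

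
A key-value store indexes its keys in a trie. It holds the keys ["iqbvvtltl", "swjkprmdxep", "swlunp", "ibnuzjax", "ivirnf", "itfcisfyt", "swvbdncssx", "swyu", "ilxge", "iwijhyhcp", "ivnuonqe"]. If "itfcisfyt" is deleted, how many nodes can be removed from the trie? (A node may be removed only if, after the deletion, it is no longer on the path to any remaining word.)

8

After clearing the end-marker at "itfcisfyt", prune upward until reaching a node still needed by another word.
The suffix "tfcisfyt" (8 nodes) is used only by "itfcisfyt"; the node for "i" still has the child "q", so pruning stops there.
Nodes removed: 8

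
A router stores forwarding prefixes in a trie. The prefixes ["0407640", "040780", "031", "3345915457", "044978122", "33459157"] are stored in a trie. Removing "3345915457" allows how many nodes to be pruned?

3

A node on "3345915457"'s path can go only if nothing else ends at it or branches off below it.
The suffix "457" (3 nodes) is used only by "3345915457"; the node for "3345915" still has the child "7", so pruning stops there.
Nodes removed: 3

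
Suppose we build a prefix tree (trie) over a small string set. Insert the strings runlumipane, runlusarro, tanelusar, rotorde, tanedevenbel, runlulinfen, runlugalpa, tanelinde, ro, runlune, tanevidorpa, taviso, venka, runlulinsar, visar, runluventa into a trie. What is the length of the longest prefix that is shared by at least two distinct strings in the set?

8

The deepest shared node is where two words last agree before diverging.
"runlulinfen" and "runlulinsar" agree on "runlulin" (8 characters) before diverging; nothing deeper is shared.
Longest shared-prefix length: 8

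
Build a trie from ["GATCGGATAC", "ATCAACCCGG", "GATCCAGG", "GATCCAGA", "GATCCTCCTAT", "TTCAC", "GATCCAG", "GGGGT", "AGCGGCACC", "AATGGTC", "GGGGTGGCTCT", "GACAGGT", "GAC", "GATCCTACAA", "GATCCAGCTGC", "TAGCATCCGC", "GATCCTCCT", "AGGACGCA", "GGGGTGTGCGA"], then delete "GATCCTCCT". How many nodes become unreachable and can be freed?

0

After clearing the end-marker at "GATCCTCCT", prune upward until reaching a node still needed by another word.
Every node on "GATCCTCCT" is still needed (e.g. by "GATCCTCCTAT"), so nothing is freed.
Nodes removed: 0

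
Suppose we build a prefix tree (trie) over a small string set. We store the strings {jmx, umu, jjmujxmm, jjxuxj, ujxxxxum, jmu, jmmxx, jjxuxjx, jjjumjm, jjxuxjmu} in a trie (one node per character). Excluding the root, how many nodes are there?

36

Count nodes per top-level branch (shared prefixes stored once):
  'j'-branch (jjjumjm, jjmujxmm, jjxuxj, jjxuxjmu, jjxuxjx, jmmxx, jmu, jmx): 26 nodes
  'u'-branch (ujxxxxum, umu): 10 nodes
Sum: 36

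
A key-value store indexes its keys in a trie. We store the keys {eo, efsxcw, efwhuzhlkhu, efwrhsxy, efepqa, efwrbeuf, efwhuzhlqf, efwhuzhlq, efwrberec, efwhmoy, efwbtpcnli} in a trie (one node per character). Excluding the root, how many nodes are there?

Count nodes per top-level branch (shared prefixes stored once):
  'e'-branch (efepqa, efsxcw, efwbtpcnli, efwhmoy, efwhuzhlkhu, efwhuzhlq, efwhuzhlqf, efwrberec, efwrbeuf, efwrhsxy, eo): 44 nodes
Sum: 44

44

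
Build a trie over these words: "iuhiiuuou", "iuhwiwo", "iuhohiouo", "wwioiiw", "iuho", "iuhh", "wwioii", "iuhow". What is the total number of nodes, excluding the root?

28

Trie structure (* marks end of a word):
(root)
├─ i
│  └─ u
│     └─ h
│        ├─ h *
│        ├─ i
│        │  └─ i
│        │     └─ u
│        │        └─ u
│        │           └─ o
│        │              └─ u *
│        ├─ o *
│        │  ├─ h
│        │  │  └─ i
│        │  │     └─ o
│        │  │        └─ u
│        │  │           └─ o *
│        │  └─ w *
│        └─ w
│           └─ i
│              └─ w
│                 └─ o *
└─ w
   └─ w
      └─ i
         └─ o
            └─ i
               └─ i *
                  └─ w *
Counting every labelled node above: 28.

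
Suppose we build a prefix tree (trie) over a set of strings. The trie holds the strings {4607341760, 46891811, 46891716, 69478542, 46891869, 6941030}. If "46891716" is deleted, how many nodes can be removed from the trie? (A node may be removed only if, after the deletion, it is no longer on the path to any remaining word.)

After clearing the end-marker at "46891716", prune upward until reaching a node still needed by another word.
The suffix "716" (3 nodes) is used only by "46891716"; the node for "46891" still has the child "8", so pruning stops there.
Nodes removed: 3

3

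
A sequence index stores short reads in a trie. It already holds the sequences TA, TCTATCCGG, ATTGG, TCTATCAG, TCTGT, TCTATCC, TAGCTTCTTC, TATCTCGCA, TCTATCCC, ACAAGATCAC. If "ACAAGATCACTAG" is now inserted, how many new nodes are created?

3

"ACAAGATCAC" is already a path in the trie; the remaining "TAG" must be added.
New nodes needed: |"ACAAGATCACTAG"| − 10 = 13 − 10 = 3.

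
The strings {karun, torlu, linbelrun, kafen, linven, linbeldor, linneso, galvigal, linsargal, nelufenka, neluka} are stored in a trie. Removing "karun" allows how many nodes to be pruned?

3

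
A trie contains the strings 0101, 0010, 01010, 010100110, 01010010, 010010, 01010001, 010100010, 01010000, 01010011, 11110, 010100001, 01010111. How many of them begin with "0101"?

10

Walk to "0101"; the words in its subtree are exactly those with that prefix.
Words under "0101": 0101, 01010, 01010000, 010100001, 01010001, 010100010, 01010010, 01010011, 010100110, 01010111
Count: 10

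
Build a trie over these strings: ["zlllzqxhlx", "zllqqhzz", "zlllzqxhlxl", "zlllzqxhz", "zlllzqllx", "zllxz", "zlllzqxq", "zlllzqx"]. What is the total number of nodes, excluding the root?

Count nodes per top-level branch (shared prefixes stored once):
  'z'-branch (zlllzqllx, zlllzqx, zlllzqxhlx, zlllzqxhlxl, zlllzqxhz, zlllzqxq, zllqqhzz, zllxz): 23 nodes
Sum: 23

23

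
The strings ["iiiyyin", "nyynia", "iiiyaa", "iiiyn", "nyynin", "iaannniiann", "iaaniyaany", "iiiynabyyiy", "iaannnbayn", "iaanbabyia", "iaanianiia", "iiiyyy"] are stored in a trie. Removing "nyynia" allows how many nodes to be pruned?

1

A node on "nyynia"'s path can go only if nothing else ends at it or branches off below it.
The suffix "a" (1 node) is used only by "nyynia"; the node for "nyyni" still has the child "n", so pruning stops there.
Nodes removed: 1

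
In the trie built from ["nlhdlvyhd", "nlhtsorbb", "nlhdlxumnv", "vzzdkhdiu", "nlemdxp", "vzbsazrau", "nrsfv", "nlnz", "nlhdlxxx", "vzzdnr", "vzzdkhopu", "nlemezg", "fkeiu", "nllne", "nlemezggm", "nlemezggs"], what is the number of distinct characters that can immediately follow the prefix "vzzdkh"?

2

Follow the path "vzzdkh" to its node, then look at its outgoing edges.
Characters that immediately follow "vzzdkh" among the stored strings: {d, o}.
That node has 2 child edges.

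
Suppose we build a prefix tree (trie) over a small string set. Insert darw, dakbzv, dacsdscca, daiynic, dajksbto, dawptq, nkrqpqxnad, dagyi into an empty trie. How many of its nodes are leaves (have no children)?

Leaves are exactly the stored words that no other stored word extends.
Those words: "dacsdscca", "dagyi", "daiynic", "dajksbto", "dakbzv", "darw", "dawptq", "nkrqpqxnad"
Leaf count: 8

8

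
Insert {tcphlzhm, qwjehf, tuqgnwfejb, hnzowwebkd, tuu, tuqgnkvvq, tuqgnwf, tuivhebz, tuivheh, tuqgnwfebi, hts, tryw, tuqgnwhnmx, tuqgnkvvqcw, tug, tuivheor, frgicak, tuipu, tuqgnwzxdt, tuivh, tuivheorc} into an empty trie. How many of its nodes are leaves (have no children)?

A leaf is a node with no children — equivalently, the end of a word that is not a proper prefix of any other stored word.
Those words: "frgicak", "hnzowwebkd", "hts", "qwjehf", "tcphlzhm", "tryw", "tug", "tuipu", "tuivhebz", "tuivheh", "tuivheorc", "tuqgnkvvqcw", "tuqgnwfebi", "tuqgnwfejb", "tuqgnwhnmx", "tuqgnwzxdt", "tuu"
Leaf count: 17

17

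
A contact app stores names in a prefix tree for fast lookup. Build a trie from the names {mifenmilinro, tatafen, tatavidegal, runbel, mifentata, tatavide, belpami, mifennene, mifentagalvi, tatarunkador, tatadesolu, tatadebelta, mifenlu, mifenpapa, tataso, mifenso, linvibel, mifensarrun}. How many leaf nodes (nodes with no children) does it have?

17

Leaves are exactly the stored words that no other stored word extends.
Those words: "belpami", "linvibel", "mifenlu", "mifenmilinro", "mifennene", "mifenpapa", "mifensarrun", "mifenso", "mifentagalvi", "mifentata", "runbel", "tatadebelta", "tatadesolu", "tatafen", "tatarunkador", "tataso", "tatavidegal"
Leaf count: 17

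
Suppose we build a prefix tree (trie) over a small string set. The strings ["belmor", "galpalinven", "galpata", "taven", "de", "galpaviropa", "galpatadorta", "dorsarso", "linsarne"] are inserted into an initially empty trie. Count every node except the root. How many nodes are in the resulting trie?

52

Count nodes per top-level branch (shared prefixes stored once):
  'b'-branch (belmor): 6 nodes
  'd'-branch (de, dorsarso): 9 nodes
  'g'-branch (galpalinven, galpata, galpatadorta, galpaviropa): 24 nodes
  'l'-branch (linsarne): 8 nodes
  't'-branch (taven): 5 nodes
Sum: 52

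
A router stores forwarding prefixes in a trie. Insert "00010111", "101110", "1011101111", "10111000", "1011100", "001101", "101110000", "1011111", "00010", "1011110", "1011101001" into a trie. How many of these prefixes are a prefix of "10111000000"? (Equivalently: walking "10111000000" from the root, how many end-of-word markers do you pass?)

Walk "10111000000" from the root; an end-of-word marker is hit whenever a stored word is a prefix of "10111000000".
Prefixes of the query that are stored words: "101110", "1011100", "10111000", "101110000"
Count: 4

4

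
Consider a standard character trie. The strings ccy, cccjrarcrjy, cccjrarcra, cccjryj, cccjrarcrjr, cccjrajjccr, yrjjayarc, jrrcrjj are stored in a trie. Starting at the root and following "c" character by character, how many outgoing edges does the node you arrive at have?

Walk "c" from the root, arriving at one node.
Characters that immediately follow "c" among the stored strings: {c}.
That node has 1 child edge.

1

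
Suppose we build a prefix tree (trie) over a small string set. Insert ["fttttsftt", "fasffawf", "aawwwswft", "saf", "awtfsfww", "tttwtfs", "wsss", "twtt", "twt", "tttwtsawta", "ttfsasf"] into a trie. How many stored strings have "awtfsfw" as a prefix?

1

Traverse to the node for "awtfsfw", then collect every word in that subtree.
Matches: "awtfsfww"
Count: 1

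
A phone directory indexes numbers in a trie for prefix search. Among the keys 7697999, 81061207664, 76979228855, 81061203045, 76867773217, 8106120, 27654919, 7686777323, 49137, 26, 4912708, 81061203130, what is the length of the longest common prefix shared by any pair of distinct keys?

9

The deepest shared node is where two words last agree before diverging.
e.g. "76867773217" and "7686777323" share the prefix "768677732" of length 9; no pair shares a longer one.
Longest shared-prefix length: 9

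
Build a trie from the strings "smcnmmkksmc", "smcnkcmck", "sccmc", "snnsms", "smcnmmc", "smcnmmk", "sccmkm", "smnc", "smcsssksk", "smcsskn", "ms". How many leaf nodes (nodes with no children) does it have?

Leaves are exactly the stored words that no other stored word extends.
Those words: "ms", "sccmc", "sccmkm", "smcnkcmck", "smcnmmc", "smcnmmkksmc", "smcsskn", "smcsssksk", "smnc", "snnsms"
Leaf count: 10

10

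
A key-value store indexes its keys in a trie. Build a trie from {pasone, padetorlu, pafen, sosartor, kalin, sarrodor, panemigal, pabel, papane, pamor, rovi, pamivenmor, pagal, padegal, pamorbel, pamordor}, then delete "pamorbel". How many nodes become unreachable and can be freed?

A node on "pamorbel"'s path can go only if nothing else ends at it or branches off below it.
The suffix "bel" (3 nodes) is used only by "pamorbel"; the node for "pamor" still has the child "d", so pruning stops there.
Nodes removed: 3

3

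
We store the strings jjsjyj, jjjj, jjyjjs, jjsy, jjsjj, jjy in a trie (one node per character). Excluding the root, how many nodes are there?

For each word, the new-node count is its length minus the longest prefix already in the trie:
  "jjsjyj" → 6 new (j, j, s, j, y, j)
  "jjjj" → prefix "jj" already present; 2 new (j, j)
  "jjyjjs" → prefix "jj" already present; 4 new (y, j, j, s)
  "jjsy" → prefix "jjs" already present; 1 new (y)
  "jjsjj" → prefix "jjsj" already present; 1 new (j)
  "jjy" → prefix "jjy" already present; 0 new (none)
Total nodes = 6 + 2 + 4 + 1 + 1 + 0 = 14

14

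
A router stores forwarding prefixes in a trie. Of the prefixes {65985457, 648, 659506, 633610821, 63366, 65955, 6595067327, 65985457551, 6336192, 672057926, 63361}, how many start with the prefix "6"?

Walk to "6"; the words in its subtree are exactly those with that prefix.
Words under "6": 63361, 633610821, 6336192, 63366, 648, 659506, 6595067327, 65955, 65985457, 65985457551, 672057926
Count: 11

11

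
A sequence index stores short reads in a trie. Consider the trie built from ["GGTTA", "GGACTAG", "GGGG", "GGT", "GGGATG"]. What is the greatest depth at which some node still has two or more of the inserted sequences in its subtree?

3

Look for the deepest trie node that still has at least two words in its subtree.
e.g. "GGGATG" and "GGGG" share the prefix "GGG" of length 3; no pair shares a longer one.
Longest shared-prefix length: 3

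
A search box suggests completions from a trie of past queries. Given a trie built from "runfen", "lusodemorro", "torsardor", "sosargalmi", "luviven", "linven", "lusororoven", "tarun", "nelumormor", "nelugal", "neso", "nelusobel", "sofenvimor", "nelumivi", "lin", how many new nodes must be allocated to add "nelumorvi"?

2

Walking "nelumorvi" from the root, the first 7 characters ("nelumor") follow existing edges; "v" is the first miss.
New nodes needed: |"nelumorvi"| − 7 = 9 − 7 = 2.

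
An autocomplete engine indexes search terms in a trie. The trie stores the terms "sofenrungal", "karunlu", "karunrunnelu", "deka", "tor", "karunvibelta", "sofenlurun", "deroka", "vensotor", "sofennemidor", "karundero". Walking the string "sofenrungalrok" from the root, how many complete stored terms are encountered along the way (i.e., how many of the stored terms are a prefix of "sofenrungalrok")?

1

Traverse "sofenrungalrok" character by character; count nodes along the way that are marked as word ends.
Prefixes of the query that are stored words: "sofenrungal"
Count: 1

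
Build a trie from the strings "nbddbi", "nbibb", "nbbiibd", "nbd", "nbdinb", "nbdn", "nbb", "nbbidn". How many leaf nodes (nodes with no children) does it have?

A leaf is a node with no children — equivalently, the end of a word that is not a proper prefix of any other stored word.
Those words: "nbbidn", "nbbiibd", "nbddbi", "nbdinb", "nbdn", "nbibb"
Leaf count: 6

6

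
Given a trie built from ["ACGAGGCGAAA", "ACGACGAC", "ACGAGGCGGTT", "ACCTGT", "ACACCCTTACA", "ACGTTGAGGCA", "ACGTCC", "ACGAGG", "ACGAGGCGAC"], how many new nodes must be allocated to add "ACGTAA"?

2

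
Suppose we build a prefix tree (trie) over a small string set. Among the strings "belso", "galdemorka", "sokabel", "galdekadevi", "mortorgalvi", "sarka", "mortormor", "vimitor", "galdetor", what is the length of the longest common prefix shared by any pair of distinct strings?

6

Equivalently: take the maximum, over all pairs, of their longest common prefix length.
e.g. "mortorgalvi" and "mortormor" share the prefix "mortor" of length 6; no pair shares a longer one.
Longest shared-prefix length: 6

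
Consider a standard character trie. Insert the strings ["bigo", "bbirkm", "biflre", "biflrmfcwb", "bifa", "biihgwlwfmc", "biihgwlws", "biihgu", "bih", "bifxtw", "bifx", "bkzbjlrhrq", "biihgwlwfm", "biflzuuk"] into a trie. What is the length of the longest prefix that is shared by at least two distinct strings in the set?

Equivalently: take the maximum, over all pairs, of their longest common prefix length.
e.g. "biihgwlwfm" and "biihgwlwfmc" share the prefix "biihgwlwfm" of length 10; no pair shares a longer one.
Longest shared-prefix length: 10

10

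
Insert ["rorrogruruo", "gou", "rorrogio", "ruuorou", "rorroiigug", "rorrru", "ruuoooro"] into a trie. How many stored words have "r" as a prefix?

Walk to "r"; the words in its subtree are exactly those with that prefix.
Matches: "rorrogio", "rorrogruruo", "rorroiigug", "rorrru", "ruuoooro", "ruuorou"
Count: 6

6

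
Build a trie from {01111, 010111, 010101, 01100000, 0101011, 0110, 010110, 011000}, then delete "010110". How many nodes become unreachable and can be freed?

After clearing the end-marker at "010110", prune upward until reaching a node still needed by another word.
The suffix "0" (1 node) is used only by "010110"; the node for "01011" still has the child "1", so pruning stops there.
Nodes removed: 1

1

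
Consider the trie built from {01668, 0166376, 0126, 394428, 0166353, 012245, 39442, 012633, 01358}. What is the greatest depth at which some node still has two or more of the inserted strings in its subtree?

5

Equivalently: take the maximum, over all pairs, of their longest common prefix length.
"0166353" and "0166376" agree on "01663" (5 characters) before diverging; nothing deeper is shared.
Longest shared-prefix length: 5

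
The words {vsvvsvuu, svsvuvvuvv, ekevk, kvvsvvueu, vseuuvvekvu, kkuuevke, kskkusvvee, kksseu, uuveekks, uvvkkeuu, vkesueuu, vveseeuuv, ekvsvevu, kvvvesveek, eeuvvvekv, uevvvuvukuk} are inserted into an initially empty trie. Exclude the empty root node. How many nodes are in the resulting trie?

122

For each word, the new-node count is its length minus the longest prefix already in the trie:
  "vsvvsvuu" → 8 new (v, s, v, v, s, v, u, u)
  "svsvuvvuvv" → 10 new (s, v, s, v, u, v, v, u, v, v)
  "ekevk" → 5 new (e, k, e, v, k)
  "kvvsvvueu" → 9 new (k, v, v, s, v, v, u, e, u)
  "vseuuvvekvu" → prefix "vs" already present; 9 new (e, u, u, v, v, e, k, v, u)
  "kkuuevke" → prefix "k" already present; 7 new (k, u, u, e, v, k, e)
  "kskkusvvee" → prefix "k" already present; 9 new (s, k, k, u, s, v, v, e, e)
  "kksseu" → prefix "kk" already present; 4 new (s, s, e, u)
  "uuveekks" → 8 new (u, u, v, e, e, k, k, s)
  "uvvkkeuu" → prefix "u" already present; 7 new (v, v, k, k, e, u, u)
  "vkesueuu" → prefix "v" already present; 7 new (k, e, s, u, e, u, u)
  "vveseeuuv" → prefix "v" already present; 8 new (v, e, s, e, e, u, u, v)
  "ekvsvevu" → prefix "ek" already present; 6 new (v, s, v, e, v, u)
  "kvvvesveek" → prefix "kvv" already present; 7 new (v, e, s, v, e, e, k)
  "eeuvvvekv" → prefix "e" already present; 8 new (e, u, v, v, v, e, k, v)
  "uevvvuvukuk" → prefix "u" already present; 10 new (e, v, v, v, u, v, u, k, u, k)
Total nodes = 8 + 10 + 5 + 9 + 9 + 7 + 9 + 4 + 8 + 7 + 7 + 8 + 6 + 7 + 8 + 10 = 122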